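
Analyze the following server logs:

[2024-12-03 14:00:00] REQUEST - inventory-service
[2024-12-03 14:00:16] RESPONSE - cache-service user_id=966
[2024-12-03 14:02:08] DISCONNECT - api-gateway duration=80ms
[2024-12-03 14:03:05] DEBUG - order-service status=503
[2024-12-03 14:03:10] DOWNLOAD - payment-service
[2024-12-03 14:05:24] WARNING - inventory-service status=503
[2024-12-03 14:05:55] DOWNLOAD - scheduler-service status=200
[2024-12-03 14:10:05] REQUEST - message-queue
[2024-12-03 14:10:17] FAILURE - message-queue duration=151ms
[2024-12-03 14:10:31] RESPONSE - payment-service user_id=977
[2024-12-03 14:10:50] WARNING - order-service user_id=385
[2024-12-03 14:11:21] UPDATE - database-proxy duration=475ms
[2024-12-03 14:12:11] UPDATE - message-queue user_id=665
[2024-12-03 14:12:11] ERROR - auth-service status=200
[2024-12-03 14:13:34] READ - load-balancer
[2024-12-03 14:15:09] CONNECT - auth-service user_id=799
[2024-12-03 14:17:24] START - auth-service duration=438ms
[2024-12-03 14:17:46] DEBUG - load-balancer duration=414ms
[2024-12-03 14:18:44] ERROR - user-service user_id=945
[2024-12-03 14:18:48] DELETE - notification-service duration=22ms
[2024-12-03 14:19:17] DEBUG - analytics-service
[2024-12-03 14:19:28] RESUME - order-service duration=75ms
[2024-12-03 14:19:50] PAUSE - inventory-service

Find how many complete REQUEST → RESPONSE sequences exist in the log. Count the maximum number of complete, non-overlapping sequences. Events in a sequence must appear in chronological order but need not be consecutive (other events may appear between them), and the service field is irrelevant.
2

To count sequences:

1. Look for pattern: REQUEST → RESPONSE
2. Greedily scan the log in chronological order, matching each sequence element in turn (ignoring service)
3. Each time the full pattern completes, increment the count and restart matching from the next event
4. Complete non-overlapping sequences found: 2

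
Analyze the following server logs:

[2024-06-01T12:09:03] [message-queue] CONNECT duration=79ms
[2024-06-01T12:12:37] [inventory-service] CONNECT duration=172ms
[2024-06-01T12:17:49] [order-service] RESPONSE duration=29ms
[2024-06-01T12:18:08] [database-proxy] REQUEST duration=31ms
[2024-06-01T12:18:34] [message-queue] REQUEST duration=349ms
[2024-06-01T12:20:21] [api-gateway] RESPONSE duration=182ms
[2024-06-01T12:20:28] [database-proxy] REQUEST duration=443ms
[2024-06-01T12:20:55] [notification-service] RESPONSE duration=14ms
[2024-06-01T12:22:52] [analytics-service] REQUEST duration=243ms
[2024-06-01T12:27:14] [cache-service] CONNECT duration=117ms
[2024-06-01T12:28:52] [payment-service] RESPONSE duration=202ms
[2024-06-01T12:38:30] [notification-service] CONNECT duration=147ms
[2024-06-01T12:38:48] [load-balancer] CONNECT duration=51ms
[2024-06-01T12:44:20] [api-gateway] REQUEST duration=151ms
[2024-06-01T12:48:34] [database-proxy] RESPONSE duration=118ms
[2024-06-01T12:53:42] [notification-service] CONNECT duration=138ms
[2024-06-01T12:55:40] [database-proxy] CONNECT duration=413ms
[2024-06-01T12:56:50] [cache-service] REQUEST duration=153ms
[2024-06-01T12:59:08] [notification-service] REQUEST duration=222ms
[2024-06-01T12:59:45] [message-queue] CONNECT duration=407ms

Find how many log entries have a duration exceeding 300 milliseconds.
4

To count timeouts:

1. Threshold: 300ms
2. Extract duration from each log entry
3. Count entries where duration > 300
4. Timeout count: 4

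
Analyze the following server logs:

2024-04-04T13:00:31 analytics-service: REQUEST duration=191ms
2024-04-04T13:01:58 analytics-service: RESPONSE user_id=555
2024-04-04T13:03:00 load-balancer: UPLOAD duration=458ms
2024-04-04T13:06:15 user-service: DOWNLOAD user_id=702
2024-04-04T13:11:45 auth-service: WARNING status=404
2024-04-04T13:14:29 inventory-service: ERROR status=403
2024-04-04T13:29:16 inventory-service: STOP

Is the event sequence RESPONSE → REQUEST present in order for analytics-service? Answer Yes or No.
No

To verify sequence order:

1. Find all events in sequence RESPONSE → REQUEST for analytics-service
2. Extract their timestamps
3. Check if timestamps are in ascending order
4. Result: No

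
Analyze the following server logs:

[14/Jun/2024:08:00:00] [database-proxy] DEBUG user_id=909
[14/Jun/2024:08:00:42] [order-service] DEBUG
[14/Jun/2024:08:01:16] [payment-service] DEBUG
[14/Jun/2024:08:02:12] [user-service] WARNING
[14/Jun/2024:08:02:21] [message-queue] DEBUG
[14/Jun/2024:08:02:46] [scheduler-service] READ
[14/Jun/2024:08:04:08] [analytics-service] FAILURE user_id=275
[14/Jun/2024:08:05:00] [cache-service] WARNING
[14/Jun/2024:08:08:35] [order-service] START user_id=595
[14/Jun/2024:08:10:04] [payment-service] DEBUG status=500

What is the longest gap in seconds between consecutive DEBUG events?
463

To find the longest gap:

1. Extract all DEBUG events in chronological order
2. Calculate time differences between consecutive events
3. Find the maximum difference
4. Longest gap: 463 seconds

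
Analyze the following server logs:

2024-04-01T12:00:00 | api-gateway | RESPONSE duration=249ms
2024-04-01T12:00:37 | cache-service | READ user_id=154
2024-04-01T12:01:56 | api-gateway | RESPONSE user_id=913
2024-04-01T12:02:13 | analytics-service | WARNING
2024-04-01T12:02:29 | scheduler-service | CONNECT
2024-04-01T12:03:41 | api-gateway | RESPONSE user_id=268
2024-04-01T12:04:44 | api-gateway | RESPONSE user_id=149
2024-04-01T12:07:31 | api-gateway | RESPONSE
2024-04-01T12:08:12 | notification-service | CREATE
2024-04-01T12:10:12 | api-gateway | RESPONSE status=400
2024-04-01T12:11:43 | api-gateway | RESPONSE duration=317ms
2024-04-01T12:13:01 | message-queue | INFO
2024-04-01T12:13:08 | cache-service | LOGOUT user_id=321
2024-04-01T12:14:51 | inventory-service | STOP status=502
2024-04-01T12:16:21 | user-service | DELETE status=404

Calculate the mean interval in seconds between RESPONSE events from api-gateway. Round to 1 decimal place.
117.2

To calculate average interval:

1. Find all RESPONSE events for api-gateway in order
2. Calculate time gaps between consecutive events
3. Compute mean of gaps: 703 / 6 = 117.2 seconds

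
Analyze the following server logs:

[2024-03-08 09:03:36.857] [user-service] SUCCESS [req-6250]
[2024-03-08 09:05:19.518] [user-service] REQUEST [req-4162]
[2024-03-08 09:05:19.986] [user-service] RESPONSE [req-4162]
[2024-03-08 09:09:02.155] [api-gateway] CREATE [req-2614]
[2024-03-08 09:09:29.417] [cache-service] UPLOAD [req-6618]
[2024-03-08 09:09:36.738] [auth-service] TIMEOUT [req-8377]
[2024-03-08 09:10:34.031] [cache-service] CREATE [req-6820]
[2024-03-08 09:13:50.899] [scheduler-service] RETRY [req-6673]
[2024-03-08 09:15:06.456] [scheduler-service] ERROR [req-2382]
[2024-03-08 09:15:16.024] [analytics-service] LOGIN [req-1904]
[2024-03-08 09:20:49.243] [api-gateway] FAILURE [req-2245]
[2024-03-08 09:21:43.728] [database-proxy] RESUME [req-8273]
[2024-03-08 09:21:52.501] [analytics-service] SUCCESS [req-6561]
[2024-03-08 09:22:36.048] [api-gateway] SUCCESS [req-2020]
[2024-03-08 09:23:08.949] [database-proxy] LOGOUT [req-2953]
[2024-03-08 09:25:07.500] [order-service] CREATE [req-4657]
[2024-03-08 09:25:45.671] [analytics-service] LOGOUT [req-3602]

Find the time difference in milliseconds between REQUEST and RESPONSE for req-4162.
468

To calculate latency:

1. Find REQUEST with id req-4162: 2024-03-08 09:05:19.518
2. Find RESPONSE with id req-4162: 2024-03-08 09:05:19.986
3. Latency: 2024-03-08 09:05:19.986 - 2024-03-08 09:05:19.518 = 468ms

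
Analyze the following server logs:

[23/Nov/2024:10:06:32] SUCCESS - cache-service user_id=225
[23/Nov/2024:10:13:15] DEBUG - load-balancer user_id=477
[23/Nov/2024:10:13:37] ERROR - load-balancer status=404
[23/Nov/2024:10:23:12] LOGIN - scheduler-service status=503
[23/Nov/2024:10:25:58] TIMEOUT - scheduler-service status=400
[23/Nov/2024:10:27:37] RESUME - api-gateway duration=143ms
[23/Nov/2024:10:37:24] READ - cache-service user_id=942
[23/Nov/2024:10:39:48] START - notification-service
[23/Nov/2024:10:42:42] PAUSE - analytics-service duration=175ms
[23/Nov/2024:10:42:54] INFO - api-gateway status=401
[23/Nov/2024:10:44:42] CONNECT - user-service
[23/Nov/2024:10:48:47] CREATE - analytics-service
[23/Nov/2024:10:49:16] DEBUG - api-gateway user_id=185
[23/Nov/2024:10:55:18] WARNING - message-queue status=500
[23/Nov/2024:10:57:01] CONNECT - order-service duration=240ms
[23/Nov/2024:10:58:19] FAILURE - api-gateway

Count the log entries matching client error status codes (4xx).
3

To find matching entries:

1. Pattern to match: client error status codes (4xx)
2. Scan each log entry for the pattern
3. Count matches: 3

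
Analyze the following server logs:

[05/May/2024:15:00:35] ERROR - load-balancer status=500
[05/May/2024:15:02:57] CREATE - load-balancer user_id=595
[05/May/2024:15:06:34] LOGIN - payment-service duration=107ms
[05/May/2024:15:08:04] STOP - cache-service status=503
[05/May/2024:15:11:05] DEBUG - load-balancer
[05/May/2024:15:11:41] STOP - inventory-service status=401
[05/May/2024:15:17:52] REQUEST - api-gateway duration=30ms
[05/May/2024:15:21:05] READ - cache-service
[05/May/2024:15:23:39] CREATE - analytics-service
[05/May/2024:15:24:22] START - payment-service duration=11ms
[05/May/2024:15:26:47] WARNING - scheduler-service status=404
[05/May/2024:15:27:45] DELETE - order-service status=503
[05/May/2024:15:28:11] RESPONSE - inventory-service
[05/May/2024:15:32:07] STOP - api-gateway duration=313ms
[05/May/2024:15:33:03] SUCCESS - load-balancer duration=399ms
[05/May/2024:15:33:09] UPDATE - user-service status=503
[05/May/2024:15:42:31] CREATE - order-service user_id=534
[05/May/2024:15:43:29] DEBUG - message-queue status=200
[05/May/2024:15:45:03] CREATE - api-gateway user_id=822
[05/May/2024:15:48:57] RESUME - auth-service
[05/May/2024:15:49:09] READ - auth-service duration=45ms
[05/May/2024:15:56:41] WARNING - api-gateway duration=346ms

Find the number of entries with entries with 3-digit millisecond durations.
4

To find matching entries:

1. Pattern to match: entries with 3-digit millisecond durations
2. Scan each log entry for the pattern
3. Count matches: 4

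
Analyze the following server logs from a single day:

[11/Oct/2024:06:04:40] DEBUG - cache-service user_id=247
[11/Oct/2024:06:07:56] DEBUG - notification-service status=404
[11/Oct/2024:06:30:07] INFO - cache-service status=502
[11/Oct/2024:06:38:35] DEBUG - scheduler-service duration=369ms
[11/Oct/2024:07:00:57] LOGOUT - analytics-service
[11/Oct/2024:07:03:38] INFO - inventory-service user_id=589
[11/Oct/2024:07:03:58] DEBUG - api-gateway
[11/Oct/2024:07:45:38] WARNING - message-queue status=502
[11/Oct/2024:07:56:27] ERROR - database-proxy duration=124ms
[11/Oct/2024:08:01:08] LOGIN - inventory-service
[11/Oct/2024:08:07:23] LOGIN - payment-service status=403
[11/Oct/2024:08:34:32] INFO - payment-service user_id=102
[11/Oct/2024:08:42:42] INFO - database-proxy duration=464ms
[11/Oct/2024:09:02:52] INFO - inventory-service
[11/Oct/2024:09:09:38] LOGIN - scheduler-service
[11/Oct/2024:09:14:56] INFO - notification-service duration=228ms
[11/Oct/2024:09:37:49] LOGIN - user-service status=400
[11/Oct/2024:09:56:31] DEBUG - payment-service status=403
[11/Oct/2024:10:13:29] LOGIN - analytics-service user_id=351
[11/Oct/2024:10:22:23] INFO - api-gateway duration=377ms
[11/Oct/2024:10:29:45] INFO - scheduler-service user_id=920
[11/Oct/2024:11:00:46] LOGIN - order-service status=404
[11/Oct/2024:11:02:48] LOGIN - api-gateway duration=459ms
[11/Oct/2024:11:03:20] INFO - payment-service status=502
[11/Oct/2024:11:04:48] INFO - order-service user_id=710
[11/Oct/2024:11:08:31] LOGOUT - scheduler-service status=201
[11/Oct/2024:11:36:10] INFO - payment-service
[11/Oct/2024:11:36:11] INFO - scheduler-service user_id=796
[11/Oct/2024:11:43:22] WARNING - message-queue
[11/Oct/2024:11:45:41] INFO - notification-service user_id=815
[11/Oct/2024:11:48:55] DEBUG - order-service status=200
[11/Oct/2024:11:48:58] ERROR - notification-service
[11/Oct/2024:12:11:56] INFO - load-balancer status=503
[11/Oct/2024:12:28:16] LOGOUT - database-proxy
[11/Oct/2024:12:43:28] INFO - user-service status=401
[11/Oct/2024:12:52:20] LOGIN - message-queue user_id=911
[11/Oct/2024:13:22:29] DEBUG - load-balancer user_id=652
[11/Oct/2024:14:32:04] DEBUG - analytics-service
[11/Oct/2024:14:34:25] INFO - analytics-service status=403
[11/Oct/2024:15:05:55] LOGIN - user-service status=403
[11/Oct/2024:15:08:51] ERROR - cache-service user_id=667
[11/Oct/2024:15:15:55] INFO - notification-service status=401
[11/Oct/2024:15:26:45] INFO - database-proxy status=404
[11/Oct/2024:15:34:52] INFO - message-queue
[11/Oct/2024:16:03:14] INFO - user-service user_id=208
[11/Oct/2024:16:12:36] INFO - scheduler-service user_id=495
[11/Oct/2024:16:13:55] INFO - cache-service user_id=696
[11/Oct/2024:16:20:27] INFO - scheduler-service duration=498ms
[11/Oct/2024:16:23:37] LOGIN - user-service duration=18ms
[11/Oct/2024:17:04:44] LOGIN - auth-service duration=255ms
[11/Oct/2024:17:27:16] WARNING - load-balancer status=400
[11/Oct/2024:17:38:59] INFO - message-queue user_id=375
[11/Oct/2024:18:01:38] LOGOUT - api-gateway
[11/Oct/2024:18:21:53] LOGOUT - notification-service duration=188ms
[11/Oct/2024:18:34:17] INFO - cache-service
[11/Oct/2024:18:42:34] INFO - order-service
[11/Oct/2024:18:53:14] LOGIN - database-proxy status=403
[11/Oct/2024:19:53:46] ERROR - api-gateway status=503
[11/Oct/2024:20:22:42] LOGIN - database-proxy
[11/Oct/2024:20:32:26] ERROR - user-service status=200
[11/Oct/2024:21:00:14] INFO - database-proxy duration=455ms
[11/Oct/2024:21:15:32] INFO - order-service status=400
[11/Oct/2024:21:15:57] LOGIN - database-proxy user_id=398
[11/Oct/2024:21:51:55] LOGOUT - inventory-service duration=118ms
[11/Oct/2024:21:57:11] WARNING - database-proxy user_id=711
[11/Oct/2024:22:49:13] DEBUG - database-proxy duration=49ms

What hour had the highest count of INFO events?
11

To find the peak hour:

1. Group all INFO events by hour
2. Count events in each hour
3. Find hour with maximum count
4. Peak hour: 11 (with 5 events)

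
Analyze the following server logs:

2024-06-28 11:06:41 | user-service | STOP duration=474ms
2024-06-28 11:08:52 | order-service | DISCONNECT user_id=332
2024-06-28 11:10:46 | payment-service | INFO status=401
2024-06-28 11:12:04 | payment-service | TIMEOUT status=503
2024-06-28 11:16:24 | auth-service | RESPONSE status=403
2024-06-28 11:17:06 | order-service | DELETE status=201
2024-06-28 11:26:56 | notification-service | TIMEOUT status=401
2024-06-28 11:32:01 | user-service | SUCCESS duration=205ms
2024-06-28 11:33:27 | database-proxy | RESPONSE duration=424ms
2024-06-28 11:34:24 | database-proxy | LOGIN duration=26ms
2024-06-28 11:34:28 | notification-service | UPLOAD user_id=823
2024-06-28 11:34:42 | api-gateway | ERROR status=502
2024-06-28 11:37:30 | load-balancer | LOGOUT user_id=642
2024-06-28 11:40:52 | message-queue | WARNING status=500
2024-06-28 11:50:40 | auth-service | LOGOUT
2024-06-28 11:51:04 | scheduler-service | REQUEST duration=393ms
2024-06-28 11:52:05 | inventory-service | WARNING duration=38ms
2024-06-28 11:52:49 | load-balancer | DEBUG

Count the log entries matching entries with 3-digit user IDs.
3

To find matching entries:

1. Pattern to match: entries with 3-digit user IDs
2. Scan each log entry for the pattern
3. Count matches: 3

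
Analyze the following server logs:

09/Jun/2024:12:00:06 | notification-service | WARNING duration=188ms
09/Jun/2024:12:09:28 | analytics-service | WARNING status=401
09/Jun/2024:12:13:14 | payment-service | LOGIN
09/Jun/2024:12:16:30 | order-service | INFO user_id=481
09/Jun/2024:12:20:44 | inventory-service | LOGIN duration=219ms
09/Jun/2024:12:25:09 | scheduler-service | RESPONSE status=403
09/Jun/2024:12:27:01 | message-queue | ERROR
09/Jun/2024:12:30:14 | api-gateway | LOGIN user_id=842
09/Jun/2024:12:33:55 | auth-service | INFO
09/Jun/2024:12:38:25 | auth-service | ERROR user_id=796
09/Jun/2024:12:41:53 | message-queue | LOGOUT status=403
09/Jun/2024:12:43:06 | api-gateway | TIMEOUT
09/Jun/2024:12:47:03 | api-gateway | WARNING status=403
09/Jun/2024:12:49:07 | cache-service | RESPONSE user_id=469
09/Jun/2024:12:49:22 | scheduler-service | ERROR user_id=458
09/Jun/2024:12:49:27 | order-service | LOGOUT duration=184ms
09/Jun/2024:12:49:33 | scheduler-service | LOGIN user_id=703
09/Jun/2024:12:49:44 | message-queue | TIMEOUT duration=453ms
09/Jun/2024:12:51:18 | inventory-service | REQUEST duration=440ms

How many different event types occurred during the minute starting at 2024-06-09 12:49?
5

To count unique event types:

1. Filter events in the minute starting at 2024-06-09 12:49
2. Extract event types from matching entries
3. Count unique types: 5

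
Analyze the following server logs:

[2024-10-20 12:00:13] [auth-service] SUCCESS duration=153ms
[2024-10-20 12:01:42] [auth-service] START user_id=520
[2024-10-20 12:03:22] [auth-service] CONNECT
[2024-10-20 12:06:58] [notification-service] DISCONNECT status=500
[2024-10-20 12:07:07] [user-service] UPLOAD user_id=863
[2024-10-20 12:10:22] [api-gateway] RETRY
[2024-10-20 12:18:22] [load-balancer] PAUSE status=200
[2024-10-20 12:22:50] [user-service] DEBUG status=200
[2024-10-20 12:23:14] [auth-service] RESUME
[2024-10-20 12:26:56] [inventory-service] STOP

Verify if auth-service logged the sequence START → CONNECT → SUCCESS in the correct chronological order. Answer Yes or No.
No

To verify sequence order:

1. Find all events in sequence START → CONNECT → SUCCESS for auth-service
2. Extract their timestamps
3. Check if timestamps are in ascending order
4. Result: No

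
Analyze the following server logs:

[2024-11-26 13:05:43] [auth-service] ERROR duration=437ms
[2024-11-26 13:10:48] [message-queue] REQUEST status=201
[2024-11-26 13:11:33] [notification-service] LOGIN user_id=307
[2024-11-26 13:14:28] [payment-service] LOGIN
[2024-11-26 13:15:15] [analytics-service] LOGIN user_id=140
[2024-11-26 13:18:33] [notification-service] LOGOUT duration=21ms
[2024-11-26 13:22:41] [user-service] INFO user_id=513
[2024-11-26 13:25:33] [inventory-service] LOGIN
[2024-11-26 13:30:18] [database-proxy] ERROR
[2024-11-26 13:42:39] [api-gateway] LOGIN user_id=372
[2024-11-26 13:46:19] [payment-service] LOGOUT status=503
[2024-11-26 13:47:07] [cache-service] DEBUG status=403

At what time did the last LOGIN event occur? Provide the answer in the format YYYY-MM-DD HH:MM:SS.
2024-11-26 13:42:39

To find the last event:

1. Filter for all LOGIN events
2. Sort by timestamp
3. Select the last one
4. Timestamp: 2024-11-26 13:42:39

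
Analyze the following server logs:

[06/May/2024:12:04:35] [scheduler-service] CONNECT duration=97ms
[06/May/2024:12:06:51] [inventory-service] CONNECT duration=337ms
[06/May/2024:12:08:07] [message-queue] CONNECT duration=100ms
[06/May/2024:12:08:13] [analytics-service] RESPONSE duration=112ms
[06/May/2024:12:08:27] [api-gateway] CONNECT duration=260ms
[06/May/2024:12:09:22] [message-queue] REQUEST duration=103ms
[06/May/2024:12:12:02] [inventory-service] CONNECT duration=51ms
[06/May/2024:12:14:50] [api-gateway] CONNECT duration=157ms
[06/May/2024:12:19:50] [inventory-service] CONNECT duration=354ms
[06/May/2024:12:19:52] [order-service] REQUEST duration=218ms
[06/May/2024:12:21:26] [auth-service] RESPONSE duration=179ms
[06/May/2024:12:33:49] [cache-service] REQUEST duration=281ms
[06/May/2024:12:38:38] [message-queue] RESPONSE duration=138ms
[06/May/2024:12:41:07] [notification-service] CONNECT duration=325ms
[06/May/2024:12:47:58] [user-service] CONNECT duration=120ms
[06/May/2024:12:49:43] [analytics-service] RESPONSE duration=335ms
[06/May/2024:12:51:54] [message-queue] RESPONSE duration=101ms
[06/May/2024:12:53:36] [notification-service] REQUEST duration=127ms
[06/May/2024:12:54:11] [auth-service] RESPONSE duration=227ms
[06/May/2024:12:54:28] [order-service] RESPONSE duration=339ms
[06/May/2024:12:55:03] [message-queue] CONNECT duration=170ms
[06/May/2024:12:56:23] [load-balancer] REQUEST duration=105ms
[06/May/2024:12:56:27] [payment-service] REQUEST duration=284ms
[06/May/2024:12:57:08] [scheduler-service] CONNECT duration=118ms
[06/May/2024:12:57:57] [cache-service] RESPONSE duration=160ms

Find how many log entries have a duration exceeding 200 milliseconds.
10

To count timeouts:

1. Threshold: 200ms
2. Extract duration from each log entry
3. Count entries where duration > 200
4. Timeout count: 10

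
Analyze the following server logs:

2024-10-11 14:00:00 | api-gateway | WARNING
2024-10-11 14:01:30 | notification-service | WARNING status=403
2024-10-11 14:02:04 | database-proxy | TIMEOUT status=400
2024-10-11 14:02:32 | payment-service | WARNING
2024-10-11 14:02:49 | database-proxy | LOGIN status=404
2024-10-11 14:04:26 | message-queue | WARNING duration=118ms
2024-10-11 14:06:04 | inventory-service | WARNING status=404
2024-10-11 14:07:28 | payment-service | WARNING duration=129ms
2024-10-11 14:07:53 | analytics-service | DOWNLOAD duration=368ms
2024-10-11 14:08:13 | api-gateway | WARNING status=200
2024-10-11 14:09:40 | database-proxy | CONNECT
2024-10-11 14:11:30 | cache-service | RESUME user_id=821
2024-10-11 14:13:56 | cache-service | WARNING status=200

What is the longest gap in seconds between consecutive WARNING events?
343

To find the longest gap:

1. Extract all WARNING events in chronological order
2. Calculate time differences between consecutive events
3. Find the maximum difference
4. Longest gap: 343 seconds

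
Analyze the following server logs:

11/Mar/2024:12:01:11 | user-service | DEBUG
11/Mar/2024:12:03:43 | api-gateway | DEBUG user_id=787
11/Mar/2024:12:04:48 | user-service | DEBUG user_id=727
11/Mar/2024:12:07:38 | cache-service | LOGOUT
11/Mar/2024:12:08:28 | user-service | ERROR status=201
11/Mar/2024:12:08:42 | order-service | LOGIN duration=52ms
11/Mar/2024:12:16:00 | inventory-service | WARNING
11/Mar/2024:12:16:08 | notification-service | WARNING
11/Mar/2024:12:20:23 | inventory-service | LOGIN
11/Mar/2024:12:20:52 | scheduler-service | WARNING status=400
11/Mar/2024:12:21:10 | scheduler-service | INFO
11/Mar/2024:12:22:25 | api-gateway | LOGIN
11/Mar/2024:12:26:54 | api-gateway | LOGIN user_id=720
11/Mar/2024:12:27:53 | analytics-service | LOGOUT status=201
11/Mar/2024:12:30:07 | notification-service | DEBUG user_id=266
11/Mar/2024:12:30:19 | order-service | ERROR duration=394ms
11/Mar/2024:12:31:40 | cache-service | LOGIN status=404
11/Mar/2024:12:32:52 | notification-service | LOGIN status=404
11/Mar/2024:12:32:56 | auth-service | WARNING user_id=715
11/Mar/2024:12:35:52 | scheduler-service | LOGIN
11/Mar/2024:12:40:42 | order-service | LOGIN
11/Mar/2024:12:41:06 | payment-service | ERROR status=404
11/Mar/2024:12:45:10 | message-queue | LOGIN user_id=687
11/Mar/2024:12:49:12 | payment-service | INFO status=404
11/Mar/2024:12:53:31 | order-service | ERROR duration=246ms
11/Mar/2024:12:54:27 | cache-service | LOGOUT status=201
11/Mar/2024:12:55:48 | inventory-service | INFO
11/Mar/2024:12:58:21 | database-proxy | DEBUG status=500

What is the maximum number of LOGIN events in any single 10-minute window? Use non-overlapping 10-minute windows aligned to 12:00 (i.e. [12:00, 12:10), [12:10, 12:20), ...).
3

To find the burst window:

1. Divide the log period into non-overlapping 10-minute windows starting at 12:00
2. Count LOGIN events in each window
3. Find the window with maximum count
4. Maximum events in a window: 3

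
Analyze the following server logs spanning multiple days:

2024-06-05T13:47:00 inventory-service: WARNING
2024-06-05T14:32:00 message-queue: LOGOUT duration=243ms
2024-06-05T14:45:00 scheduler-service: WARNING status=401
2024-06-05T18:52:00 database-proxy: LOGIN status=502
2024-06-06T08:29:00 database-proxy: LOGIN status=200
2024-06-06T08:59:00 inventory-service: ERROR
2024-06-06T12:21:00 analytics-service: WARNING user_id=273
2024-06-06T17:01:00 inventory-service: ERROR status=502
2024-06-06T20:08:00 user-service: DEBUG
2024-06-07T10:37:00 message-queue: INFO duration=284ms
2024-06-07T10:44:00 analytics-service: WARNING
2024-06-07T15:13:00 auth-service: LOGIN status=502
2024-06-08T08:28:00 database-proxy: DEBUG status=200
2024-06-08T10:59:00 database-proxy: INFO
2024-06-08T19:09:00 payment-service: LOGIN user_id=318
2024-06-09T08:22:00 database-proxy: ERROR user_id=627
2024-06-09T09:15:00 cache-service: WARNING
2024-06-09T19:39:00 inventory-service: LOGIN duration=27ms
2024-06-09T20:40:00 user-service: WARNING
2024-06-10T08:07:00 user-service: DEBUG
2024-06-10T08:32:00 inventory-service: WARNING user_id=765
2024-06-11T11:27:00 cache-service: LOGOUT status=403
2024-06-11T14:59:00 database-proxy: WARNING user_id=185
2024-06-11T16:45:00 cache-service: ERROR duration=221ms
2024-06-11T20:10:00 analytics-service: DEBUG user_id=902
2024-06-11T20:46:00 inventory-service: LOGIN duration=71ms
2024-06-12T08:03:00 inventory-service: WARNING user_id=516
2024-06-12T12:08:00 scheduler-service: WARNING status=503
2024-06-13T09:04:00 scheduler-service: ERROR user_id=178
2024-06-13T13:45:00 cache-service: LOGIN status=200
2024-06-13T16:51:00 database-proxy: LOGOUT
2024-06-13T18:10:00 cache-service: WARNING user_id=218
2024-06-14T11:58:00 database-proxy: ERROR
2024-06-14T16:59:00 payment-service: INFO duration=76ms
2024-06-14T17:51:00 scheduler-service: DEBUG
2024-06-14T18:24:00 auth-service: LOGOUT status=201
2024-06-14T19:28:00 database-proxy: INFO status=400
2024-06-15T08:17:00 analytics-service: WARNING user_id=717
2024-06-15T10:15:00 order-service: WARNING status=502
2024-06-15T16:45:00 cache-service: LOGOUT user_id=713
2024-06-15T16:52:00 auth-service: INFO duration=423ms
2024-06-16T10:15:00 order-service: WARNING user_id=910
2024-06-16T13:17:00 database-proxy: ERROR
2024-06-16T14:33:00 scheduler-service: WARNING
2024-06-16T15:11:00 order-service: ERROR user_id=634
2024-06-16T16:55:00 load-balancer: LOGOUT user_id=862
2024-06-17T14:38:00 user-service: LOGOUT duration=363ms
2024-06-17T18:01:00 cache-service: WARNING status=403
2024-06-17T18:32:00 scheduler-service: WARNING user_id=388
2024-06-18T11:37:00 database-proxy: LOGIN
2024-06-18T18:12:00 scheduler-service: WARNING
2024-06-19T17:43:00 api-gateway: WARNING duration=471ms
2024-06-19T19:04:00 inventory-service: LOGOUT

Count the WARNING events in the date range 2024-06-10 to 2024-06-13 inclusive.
5

To filter by date range:

1. Date range: 2024-06-10 through 2024-06-13, both dates inclusive
2. Filter for WARNING events whose date falls in this range
3. Count matching events: 5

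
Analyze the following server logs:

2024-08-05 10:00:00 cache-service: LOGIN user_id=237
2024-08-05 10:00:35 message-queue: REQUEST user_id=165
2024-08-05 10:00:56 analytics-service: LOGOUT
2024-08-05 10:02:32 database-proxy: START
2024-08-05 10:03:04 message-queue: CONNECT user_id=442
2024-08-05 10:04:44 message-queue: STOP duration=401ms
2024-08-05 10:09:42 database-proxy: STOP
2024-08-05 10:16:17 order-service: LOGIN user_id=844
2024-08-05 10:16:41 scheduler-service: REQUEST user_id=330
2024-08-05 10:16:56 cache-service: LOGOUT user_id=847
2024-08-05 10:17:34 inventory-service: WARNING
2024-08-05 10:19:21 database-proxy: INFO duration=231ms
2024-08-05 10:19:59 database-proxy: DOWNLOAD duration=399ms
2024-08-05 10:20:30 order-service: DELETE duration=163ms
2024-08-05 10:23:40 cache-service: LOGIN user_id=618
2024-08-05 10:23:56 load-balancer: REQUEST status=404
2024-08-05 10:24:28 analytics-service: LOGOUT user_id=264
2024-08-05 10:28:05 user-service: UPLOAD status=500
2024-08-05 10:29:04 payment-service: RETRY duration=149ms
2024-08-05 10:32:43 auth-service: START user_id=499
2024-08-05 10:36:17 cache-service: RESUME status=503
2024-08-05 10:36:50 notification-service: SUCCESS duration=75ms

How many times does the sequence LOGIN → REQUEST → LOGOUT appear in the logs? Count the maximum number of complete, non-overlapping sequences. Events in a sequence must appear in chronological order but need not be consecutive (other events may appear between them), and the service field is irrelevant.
3

To count sequences:

1. Look for pattern: LOGIN → REQUEST → LOGOUT
2. Greedily scan the log in chronological order, matching each sequence element in turn (ignoring service)
3. Each time the full pattern completes, increment the count and restart matching from the next event
4. Complete non-overlapping sequences found: 3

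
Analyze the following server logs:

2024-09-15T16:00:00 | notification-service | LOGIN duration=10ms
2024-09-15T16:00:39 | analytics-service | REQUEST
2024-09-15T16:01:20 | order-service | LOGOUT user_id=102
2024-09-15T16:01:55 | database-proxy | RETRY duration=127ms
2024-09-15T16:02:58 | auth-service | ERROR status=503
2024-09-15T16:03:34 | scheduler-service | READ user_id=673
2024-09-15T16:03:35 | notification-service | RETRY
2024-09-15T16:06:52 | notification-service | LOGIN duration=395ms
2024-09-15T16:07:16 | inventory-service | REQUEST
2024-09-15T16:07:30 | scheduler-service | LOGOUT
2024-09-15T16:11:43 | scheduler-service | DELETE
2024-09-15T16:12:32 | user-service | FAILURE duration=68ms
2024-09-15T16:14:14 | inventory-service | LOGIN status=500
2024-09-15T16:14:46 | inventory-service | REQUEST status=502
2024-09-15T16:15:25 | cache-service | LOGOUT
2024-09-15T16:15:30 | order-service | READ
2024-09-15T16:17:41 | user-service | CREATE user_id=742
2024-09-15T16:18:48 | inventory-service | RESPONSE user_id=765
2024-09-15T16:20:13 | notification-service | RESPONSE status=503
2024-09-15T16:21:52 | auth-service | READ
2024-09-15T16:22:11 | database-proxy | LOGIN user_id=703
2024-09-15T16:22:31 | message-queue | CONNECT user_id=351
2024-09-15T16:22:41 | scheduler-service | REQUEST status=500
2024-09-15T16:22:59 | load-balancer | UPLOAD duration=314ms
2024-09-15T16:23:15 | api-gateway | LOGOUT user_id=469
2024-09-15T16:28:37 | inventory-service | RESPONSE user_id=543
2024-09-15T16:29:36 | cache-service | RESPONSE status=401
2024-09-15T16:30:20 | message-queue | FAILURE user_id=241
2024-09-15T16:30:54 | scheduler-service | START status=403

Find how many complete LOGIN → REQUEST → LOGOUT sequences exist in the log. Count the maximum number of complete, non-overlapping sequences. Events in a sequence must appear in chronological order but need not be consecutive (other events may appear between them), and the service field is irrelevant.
4

To count sequences:

1. Look for pattern: LOGIN → REQUEST → LOGOUT
2. Greedily scan the log in chronological order, matching each sequence element in turn (ignoring service)
3. Each time the full pattern completes, increment the count and restart matching from the next event
4. Complete non-overlapping sequences found: 4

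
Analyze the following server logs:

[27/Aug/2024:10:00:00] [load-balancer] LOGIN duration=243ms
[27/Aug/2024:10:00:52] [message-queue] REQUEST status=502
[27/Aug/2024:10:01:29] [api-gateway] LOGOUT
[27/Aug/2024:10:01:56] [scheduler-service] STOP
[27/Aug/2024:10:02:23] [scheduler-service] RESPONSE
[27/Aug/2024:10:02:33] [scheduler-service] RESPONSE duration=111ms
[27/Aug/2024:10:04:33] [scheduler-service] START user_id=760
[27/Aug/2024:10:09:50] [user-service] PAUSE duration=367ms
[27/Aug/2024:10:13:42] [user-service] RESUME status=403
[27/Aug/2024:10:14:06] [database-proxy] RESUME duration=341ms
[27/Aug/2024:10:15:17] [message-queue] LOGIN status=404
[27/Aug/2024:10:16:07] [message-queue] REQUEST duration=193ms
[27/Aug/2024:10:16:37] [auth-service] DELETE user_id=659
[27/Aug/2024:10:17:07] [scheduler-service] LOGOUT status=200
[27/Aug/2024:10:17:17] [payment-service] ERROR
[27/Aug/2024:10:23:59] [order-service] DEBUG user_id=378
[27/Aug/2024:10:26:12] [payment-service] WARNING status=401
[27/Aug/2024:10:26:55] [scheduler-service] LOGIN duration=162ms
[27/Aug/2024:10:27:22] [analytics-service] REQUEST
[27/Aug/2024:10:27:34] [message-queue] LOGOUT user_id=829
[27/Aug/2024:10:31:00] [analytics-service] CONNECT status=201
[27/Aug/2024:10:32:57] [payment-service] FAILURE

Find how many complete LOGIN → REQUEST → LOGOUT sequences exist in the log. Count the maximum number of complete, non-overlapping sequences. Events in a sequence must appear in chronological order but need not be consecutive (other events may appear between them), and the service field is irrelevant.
3

To count sequences:

1. Look for pattern: LOGIN → REQUEST → LOGOUT
2. Greedily scan the log in chronological order, matching each sequence element in turn (ignoring service)
3. Each time the full pattern completes, increment the count and restart matching from the next event
4. Complete non-overlapping sequences found: 3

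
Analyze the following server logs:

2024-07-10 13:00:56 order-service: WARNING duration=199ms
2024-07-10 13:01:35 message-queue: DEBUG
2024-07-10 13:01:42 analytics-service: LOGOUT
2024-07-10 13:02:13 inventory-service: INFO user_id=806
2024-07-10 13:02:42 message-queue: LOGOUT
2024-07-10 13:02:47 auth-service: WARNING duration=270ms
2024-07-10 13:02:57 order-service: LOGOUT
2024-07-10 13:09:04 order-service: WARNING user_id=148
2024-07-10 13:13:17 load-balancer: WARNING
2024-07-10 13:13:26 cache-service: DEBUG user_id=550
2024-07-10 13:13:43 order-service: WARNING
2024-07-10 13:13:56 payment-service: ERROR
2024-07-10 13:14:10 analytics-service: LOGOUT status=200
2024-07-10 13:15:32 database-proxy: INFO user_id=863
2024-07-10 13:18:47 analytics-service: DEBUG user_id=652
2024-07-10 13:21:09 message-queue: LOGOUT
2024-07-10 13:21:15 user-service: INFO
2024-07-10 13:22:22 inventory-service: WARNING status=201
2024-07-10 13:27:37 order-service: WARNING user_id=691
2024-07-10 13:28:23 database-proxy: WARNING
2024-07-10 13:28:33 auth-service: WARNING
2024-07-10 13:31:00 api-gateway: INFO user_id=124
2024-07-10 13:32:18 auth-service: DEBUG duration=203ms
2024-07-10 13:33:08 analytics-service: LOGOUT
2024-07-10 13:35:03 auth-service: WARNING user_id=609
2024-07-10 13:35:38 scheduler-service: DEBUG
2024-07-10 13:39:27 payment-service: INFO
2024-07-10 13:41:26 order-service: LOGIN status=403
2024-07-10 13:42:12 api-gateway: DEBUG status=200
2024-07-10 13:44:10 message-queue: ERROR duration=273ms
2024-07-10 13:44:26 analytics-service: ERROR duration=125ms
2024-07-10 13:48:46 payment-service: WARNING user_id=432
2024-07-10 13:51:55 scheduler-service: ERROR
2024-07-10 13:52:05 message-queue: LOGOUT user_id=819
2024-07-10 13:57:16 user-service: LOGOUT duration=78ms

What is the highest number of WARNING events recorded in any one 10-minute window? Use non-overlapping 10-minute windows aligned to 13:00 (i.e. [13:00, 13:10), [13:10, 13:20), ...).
4

To find the burst window:

1. Divide the log period into non-overlapping 10-minute windows starting at 13:00
2. Count WARNING events in each window
3. Find the window with maximum count
4. Maximum events in a window: 4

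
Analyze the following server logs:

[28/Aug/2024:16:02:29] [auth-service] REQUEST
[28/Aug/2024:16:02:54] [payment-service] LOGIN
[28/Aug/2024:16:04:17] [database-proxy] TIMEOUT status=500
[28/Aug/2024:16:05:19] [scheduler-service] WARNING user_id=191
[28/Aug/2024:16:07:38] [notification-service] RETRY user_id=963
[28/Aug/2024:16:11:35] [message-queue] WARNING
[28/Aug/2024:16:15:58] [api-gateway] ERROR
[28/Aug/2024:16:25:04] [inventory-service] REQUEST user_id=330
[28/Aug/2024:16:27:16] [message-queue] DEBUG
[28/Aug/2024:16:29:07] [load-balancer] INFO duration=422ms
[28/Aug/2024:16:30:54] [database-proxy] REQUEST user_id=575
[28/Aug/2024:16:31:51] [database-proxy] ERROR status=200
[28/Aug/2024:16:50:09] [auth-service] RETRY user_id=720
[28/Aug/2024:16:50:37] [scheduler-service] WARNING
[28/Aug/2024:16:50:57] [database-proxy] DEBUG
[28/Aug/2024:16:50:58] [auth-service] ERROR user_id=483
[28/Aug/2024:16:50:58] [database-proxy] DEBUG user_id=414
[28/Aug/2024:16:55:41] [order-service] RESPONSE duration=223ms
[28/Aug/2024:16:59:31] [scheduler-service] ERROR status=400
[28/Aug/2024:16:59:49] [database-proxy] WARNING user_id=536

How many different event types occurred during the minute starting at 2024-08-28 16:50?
4

To count unique event types:

1. Filter events in the minute starting at 2024-08-28 16:50
2. Extract event types from matching entries
3. Count unique types: 4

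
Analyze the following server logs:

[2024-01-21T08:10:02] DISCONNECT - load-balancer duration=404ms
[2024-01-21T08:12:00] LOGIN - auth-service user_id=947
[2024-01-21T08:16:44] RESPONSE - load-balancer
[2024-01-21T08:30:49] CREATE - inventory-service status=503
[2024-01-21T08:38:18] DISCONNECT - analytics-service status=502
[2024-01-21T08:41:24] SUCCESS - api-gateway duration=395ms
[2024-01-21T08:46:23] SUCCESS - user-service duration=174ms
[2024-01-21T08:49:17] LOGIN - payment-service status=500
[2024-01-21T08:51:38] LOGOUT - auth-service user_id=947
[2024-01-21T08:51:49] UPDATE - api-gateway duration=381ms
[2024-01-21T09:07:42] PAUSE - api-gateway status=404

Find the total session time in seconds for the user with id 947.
2378

To calculate session duration:

1. Find LOGIN event for user_id=947: 2024-01-21T08:12:00
2. Find LOGOUT event for user_id=947: 2024-01-21T08:51:38
3. Session duration: 2024-01-21T08:51:38 - 2024-01-21T08:12:00 = 2378 seconds (39 minutes)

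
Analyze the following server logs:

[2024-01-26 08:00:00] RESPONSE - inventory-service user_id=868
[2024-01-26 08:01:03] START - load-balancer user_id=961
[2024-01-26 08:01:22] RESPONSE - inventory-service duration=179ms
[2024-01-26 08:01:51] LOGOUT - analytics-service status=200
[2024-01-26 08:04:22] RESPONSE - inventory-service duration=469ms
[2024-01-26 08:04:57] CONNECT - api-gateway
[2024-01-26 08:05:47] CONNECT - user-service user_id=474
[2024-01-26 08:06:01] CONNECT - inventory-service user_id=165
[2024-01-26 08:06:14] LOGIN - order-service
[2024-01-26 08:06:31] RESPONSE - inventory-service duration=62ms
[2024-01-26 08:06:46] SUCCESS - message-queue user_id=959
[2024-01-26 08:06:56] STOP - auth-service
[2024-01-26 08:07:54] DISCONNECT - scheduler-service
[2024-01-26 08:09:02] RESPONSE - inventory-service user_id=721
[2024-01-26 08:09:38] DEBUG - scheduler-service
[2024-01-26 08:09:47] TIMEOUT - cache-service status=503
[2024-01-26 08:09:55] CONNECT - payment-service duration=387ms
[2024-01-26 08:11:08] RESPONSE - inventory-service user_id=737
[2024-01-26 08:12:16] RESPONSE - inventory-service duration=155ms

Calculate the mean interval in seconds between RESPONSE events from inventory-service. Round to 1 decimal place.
122.7

To calculate average interval:

1. Find all RESPONSE events for inventory-service in order
2. Calculate time gaps between consecutive events
3. Compute mean of gaps: 736 / 6 = 122.7 seconds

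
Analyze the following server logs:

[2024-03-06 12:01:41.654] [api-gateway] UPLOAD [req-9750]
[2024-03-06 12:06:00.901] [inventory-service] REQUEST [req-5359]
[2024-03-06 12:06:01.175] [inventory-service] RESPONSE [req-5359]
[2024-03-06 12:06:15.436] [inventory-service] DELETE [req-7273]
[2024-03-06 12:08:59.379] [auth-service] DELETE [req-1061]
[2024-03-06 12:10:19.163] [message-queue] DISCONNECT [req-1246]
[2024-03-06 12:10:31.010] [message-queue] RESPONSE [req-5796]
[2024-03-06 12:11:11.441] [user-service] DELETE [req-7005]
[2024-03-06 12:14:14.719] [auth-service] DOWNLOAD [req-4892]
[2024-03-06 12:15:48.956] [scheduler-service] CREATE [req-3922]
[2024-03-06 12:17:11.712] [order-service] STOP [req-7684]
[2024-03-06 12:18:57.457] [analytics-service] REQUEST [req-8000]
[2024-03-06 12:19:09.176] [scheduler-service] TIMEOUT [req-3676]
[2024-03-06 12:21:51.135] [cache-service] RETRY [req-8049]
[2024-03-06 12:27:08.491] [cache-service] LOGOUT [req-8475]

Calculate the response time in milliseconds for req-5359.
274

To calculate latency:

1. Find REQUEST with id req-5359: 2024-03-06 12:06:00.901
2. Find RESPONSE with id req-5359: 2024-03-06 12:06:01.175
3. Latency: 2024-03-06 12:06:01.175 - 2024-03-06 12:06:00.901 = 274ms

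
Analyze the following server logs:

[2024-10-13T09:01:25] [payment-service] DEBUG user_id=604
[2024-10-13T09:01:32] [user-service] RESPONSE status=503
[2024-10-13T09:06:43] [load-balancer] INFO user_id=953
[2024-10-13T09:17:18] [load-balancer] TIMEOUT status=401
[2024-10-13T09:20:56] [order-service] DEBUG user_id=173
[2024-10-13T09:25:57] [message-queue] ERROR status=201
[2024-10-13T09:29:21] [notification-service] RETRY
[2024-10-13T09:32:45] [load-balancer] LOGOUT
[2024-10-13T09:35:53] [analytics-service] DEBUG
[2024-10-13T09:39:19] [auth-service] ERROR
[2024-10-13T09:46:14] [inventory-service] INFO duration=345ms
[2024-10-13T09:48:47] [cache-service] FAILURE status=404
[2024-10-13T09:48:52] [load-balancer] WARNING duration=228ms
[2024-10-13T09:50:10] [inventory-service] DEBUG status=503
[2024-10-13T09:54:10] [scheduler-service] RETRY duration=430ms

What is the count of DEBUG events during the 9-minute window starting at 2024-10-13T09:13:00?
1

To count events in the time window:

1. Window boundaries: 2024-10-13T09:13:00 to 2024-10-13T09:22:00
2. Filter for DEBUG events within this window
3. Count matching events: 1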